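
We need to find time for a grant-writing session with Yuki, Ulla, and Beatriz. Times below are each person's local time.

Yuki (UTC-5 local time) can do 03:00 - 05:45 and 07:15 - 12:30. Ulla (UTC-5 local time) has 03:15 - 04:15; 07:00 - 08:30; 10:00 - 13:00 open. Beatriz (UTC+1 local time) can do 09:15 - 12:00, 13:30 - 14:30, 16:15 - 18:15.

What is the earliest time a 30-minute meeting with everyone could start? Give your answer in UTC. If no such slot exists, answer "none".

Yuki in UTC: 08:00-10:45, 12:15-17:30 (add 5h to convert from UTC-5).
Ulla in UTC: 08:15-09:15, 12:00-13:30, 15:00-18:00 (add 5h to convert from UTC-5).
Beatriz in UTC: 08:15-11:00, 12:30-13:30, 15:15-17:15 (subtract 1h to convert from UTC+1).
Yuki ∩ Ulla: 08:15-09:15, 12:15-13:30, 15:00-17:30.
Yuki ∩ Ulla ∩ Beatriz: 08:15-09:15, 12:30-13:30, 15:15-17:15.
So the common availability across everyone is 08:15-09:15, 12:30-13:30, 15:15-17:15.
The first common window of at least 30 minutes is 08:15-09:15, so the earliest start is 08:15.

08:15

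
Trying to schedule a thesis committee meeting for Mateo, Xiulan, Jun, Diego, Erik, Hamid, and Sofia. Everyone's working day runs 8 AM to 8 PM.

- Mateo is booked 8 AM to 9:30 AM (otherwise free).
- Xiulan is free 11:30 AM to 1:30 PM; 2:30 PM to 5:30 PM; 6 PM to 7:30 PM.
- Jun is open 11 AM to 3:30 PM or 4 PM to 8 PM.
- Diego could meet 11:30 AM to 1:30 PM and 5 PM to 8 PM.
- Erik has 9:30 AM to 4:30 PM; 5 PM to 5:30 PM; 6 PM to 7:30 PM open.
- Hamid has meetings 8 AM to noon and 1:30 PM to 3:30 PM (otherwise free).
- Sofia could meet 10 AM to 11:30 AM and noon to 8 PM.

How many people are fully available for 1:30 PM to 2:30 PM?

4

Mateo free: 09:30-20:00 (invert busy blocks within the working day).
Xiulan free: 11:30-13:30, 14:30-17:30, 18:00-19:30.
Jun free: 11:00-15:30, 16:00-20:00.
Diego free: 11:30-13:30, 17:00-20:00.
Erik free: 09:30-16:30, 17:00-17:30, 18:00-19:30.
Hamid free: 12:00-13:30, 15:30-20:00 (invert busy blocks within the working day).
Sofia free: 10:00-11:30, 12:00-20:00.
Mateo, Jun, Erik, and Sofia can make the full 13:30-14:30 slot — that's 4.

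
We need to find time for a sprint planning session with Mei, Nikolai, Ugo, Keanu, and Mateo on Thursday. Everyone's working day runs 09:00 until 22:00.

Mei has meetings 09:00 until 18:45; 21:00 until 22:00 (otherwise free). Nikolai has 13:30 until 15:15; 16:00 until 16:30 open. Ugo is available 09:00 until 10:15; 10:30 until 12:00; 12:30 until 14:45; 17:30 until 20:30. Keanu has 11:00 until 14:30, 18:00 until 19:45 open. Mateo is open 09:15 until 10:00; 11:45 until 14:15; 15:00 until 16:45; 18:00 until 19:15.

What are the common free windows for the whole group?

Mei free: 18:45-21:00 (invert busy blocks within the working day).
Nikolai free: 13:30-15:15, 16:00-16:30.
Ugo free: 09:00-10:15, 10:30-12:00, 12:30-14:45, 17:30-20:30.
Keanu free: 11:00-14:30, 18:00-19:45.
Mateo free: 09:15-10:00, 11:45-14:15, 15:00-16:45, 18:00-19:15.
Mei ∩ Nikolai: ∅.
Mei ∩ Nikolai ∩ Ugo: ∅.
Mei ∩ Nikolai ∩ Ugo ∩ Keanu: ∅.
Mei ∩ Nikolai ∩ Ugo ∩ Keanu ∩ Mateo: ∅.
There is no time when everyone is free.

none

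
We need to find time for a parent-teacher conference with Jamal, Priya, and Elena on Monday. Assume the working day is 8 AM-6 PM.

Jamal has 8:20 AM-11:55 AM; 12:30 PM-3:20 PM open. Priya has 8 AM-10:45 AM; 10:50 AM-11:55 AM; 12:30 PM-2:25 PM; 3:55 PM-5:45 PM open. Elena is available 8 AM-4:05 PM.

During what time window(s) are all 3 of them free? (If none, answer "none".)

08:20-10:45, 10:50-11:55, 12:30-14:25

Jamal ∩ Priya: 08:20-10:45, 10:50-11:55, 12:30-14:25.
Jamal ∩ Priya ∩ Elena: 08:20-10:45, 10:50-11:55, 12:30-14:25.
So the common availability across everyone is 08:20-10:45, 10:50-11:55, 12:30-14:25.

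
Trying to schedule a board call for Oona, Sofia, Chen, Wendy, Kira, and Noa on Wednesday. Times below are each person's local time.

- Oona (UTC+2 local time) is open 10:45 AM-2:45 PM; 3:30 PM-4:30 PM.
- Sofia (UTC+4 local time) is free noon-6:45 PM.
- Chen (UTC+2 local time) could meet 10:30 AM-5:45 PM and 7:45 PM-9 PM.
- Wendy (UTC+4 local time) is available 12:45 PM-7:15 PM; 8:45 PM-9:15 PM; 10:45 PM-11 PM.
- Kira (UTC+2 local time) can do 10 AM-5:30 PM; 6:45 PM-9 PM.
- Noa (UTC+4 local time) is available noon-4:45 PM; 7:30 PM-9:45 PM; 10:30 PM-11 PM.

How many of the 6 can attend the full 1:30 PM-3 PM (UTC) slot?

3

Oona in UTC: 08:45-12:45, 13:30-14:30 (subtract 2h to convert from UTC+2).
Sofia in UTC: 08:00-14:45 (subtract 4h to convert from UTC+4).
Chen in UTC: 08:30-15:45, 17:45-19:00 (subtract 2h to convert from UTC+2).
Wendy in UTC: 08:45-15:15, 16:45-17:15, 18:45-19:00 (subtract 4h to convert from UTC+4).
Kira in UTC: 08:00-15:30, 16:45-19:00 (subtract 2h to convert from UTC+2).
Noa in UTC: 08:00-12:45, 15:30-17:45, 18:30-19:00 (subtract 4h to convert from UTC+4).
Chen, Wendy, and Kira can make the full 13:30-15:00 slot — that's 3.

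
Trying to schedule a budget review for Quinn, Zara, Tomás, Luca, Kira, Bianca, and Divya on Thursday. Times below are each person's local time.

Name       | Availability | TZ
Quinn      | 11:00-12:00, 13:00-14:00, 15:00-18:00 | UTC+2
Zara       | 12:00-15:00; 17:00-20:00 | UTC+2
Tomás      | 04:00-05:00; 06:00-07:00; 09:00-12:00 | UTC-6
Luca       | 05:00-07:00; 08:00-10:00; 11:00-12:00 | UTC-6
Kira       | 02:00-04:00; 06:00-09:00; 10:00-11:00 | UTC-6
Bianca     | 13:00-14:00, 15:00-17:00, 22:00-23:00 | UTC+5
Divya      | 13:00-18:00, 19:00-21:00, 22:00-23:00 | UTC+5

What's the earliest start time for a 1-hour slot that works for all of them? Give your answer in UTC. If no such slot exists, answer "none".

none

Quinn in UTC: 09:00-10:00, 11:00-12:00, 13:00-16:00 (subtract 2h to convert from UTC+2).
Zara in UTC: 10:00-13:00, 15:00-18:00 (subtract 2h to convert from UTC+2).
Tomás in UTC: 10:00-11:00, 12:00-13:00, 15:00-18:00 (add 6h to convert from UTC-6).
Luca in UTC: 11:00-13:00, 14:00-16:00, 17:00-18:00 (add 6h to convert from UTC-6).
Kira in UTC: 08:00-10:00, 12:00-15:00, 16:00-17:00 (add 6h to convert from UTC-6).
Bianca in UTC: 08:00-09:00, 10:00-12:00, 17:00-18:00 (subtract 5h to convert from UTC+5).
Divya in UTC: 08:00-13:00, 14:00-16:00, 17:00-18:00 (subtract 5h to convert from UTC+5).
Quinn ∩ Zara: 11:00-12:00, 15:00-16:00.
Quinn ∩ Zara ∩ Tomás: 15:00-16:00.
Quinn ∩ Zara ∩ Tomás ∩ Luca: 15:00-16:00.
Quinn ∩ Zara ∩ Tomás ∩ Luca ∩ Kira: ∅.
Quinn ∩ Zara ∩ Tomás ∩ Luca ∩ Kira ∩ Bianca: ∅.
Quinn ∩ Zara ∩ Tomás ∩ Luca ∩ Kira ∩ Bianca ∩ Divya: ∅.
There is no time when everyone is free.
No common window is at least 60 minutes long.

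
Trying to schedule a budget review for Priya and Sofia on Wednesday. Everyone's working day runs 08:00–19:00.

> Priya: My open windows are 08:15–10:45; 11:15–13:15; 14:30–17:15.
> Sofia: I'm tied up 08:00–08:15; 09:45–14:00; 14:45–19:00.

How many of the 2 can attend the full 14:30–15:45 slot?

1

Priya free: 08:15-10:45, 11:15-13:15, 14:30-17:15.
Sofia free: 08:15-09:45, 14:00-14:45 (invert busy blocks within the working day).
Priya can make the full 14:30-15:45 slot — that's 1.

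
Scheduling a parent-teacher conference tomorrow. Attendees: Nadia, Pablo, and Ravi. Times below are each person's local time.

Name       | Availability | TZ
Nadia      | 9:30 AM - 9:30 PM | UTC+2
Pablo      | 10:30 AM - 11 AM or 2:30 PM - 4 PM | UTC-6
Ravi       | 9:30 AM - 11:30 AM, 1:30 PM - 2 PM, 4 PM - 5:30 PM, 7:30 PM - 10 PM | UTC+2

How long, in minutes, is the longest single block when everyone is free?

Nadia in UTC: 07:30-19:30 (subtract 2h to convert from UTC+2).
Pablo in UTC: 16:30-17:00, 20:30-22:00 (add 6h to convert from UTC-6).
Ravi in UTC: 07:30-09:30, 11:30-12:00, 14:00-15:30, 17:30-20:00 (subtract 2h to convert from UTC+2).
Nadia ∩ Pablo: 16:30-17:00.
Nadia ∩ Pablo ∩ Ravi: ∅.
There is no time when everyone is free.
No common window exists, so the longest block is 0 minutes.

0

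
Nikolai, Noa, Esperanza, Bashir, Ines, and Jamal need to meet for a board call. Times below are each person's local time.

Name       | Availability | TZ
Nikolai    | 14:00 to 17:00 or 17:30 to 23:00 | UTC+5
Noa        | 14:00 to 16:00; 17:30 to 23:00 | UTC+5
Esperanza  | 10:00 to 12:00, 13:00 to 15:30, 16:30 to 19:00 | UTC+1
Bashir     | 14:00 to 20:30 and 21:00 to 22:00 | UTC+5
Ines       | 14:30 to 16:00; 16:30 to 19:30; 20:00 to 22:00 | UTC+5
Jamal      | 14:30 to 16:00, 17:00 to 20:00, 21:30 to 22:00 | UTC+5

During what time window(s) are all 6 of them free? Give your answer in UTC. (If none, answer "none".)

09:30-11:00, 12:30-14:30, 16:30-17:00

Nikolai in UTC: 09:00-12:00, 12:30-18:00 (subtract 5h to convert from UTC+5).
Noa in UTC: 09:00-11:00, 12:30-18:00 (subtract 5h to convert from UTC+5).
Esperanza in UTC: 09:00-11:00, 12:00-14:30, 15:30-18:00 (subtract 1h to convert from UTC+1).
Bashir in UTC: 09:00-15:30, 16:00-17:00 (subtract 5h to convert from UTC+5).
Ines in UTC: 09:30-11:00, 11:30-14:30, 15:00-17:00 (subtract 5h to convert from UTC+5).
Jamal in UTC: 09:30-11:00, 12:00-15:00, 16:30-17:00 (subtract 5h to convert from UTC+5).
Nikolai ∩ Noa: 09:00-11:00, 12:30-18:00.
Nikolai ∩ Noa ∩ Esperanza: 09:00-11:00, 12:30-14:30, 15:30-18:00.
Nikolai ∩ Noa ∩ Esperanza ∩ Bashir: 09:00-11:00, 12:30-14:30, 16:00-17:00.
Nikolai ∩ Noa ∩ Esperanza ∩ Bashir ∩ Ines: 09:30-11:00, 12:30-14:30, 16:00-17:00.
Nikolai ∩ Noa ∩ Esperanza ∩ Bashir ∩ Ines ∩ Jamal: 09:30-11:00, 12:30-14:30, 16:30-17:00.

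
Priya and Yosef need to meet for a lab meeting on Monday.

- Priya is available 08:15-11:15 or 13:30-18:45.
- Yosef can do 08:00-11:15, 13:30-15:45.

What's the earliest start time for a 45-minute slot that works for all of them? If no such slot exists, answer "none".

Priya ∩ Yosef: 08:15-11:15, 13:30-15:45.
Those are the intersection windows.
The first common window of at least 45 minutes is 08:15-11:15, so the earliest start is 08:15.

08:15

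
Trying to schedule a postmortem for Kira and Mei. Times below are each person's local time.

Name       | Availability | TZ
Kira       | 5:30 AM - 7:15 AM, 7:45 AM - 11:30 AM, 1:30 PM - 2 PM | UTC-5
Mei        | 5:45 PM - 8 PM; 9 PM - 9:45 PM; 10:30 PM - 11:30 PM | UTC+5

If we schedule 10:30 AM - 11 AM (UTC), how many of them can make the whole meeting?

Kira in UTC: 10:30-12:15, 12:45-16:30, 18:30-19:00 (add 5h to convert from UTC-5).
Mei in UTC: 12:45-15:00, 16:00-16:45, 17:30-18:30 (subtract 5h to convert from UTC+5).
Kira can make the full 10:30-11:00 slot — that's 1.

1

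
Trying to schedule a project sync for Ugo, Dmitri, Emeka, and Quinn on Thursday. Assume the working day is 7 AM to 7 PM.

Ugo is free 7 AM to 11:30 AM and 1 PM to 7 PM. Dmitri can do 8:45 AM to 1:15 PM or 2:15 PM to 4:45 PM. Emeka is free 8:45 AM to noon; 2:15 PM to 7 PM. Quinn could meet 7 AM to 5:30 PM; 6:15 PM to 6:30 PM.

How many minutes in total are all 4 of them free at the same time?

Ugo ∩ Dmitri: 08:45-11:30, 13:00-13:15, 14:15-16:45.
Ugo ∩ Dmitri ∩ Emeka: 08:45-11:30, 14:15-16:45.
Ugo ∩ Dmitri ∩ Emeka ∩ Quinn: 08:45-11:30, 14:15-16:45.
Summing the common windows: 165 + 150 = 315 minutes.

315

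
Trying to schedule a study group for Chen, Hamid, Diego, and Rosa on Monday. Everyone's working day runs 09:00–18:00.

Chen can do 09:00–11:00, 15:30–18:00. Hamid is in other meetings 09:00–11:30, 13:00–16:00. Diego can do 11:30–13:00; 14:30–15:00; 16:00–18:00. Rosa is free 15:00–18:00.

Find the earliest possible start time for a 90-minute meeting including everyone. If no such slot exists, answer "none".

Chen free: 09:00-11:00, 15:30-18:00.
Hamid free: 11:30-13:00, 16:00-18:00 (invert busy blocks within the working day).
Diego free: 11:30-13:00, 14:30-15:00, 16:00-18:00.
Rosa free: 15:00-18:00.
Chen ∩ Hamid: 16:00-18:00.
Chen ∩ Hamid ∩ Diego: 16:00-18:00.
Chen ∩ Hamid ∩ Diego ∩ Rosa: 16:00-18:00.
So the common availability across everyone is 16:00-18:00.
The first common window of at least 90 minutes is 16:00-18:00, so the earliest start is 16:00.

16:00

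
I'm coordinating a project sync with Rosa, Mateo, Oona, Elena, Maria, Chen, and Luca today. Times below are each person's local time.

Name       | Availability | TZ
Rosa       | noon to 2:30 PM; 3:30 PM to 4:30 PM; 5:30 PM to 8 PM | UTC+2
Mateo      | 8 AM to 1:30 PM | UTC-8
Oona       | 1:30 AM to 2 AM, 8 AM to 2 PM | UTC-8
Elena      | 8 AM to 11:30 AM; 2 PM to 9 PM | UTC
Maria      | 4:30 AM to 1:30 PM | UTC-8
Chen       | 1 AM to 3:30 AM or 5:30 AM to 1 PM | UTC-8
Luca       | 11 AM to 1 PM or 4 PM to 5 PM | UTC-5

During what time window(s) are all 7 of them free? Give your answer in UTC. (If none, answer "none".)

Rosa in UTC: 10:00-12:30, 13:30-14:30, 15:30-18:00 (subtract 2h to convert from UTC+2).
Mateo in UTC: 16:00-21:30 (add 8h to convert from UTC-8).
Oona in UTC: 09:30-10:00, 16:00-22:00 (add 8h to convert from UTC-8).
Elena in UTC: 08:00-11:30, 14:00-21:00.
Maria in UTC: 12:30-21:30 (add 8h to convert from UTC-8).
Chen in UTC: 09:00-11:30, 13:30-21:00 (add 8h to convert from UTC-8).
Luca in UTC: 16:00-18:00, 21:00-22:00 (add 5h to convert from UTC-5).
Rosa ∩ Mateo: 16:00-18:00.
Rosa ∩ Mateo ∩ Oona: 16:00-18:00.
Rosa ∩ Mateo ∩ Oona ∩ Elena: 16:00-18:00.
Rosa ∩ Mateo ∩ Oona ∩ Elena ∩ Maria: 16:00-18:00.
Rosa ∩ Mateo ∩ Oona ∩ Elena ∩ Maria ∩ Chen: 16:00-18:00.
Rosa ∩ Mateo ∩ Oona ∩ Elena ∩ Maria ∩ Chen ∩ Luca: 16:00-18:00.

16:00-18:00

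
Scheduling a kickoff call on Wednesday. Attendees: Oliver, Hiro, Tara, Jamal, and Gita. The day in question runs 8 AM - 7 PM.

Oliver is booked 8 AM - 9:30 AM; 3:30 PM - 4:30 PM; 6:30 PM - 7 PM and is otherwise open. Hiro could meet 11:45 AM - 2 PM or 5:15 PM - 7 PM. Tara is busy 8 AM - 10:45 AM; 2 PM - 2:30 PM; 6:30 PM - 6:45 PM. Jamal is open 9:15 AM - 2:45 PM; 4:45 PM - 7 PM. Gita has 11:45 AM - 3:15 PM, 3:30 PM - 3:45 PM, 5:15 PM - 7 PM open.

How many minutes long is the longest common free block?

Oliver free: 09:30-15:30, 16:30-18:30 (invert busy blocks within the working day).
Hiro free: 11:45-14:00, 17:15-19:00.
Tara free: 10:45-14:00, 14:30-18:30, 18:45-19:00 (invert busy blocks within the working day).
Jamal free: 09:15-14:45, 16:45-19:00.
Gita free: 11:45-15:15, 15:30-15:45, 17:15-19:00.
Oliver ∩ Hiro: 11:45-14:00, 17:15-18:30.
Oliver ∩ Hiro ∩ Tara: 11:45-14:00, 17:15-18:30.
Oliver ∩ Hiro ∩ Tara ∩ Jamal: 11:45-14:00, 17:15-18:30.
Oliver ∩ Hiro ∩ Tara ∩ Jamal ∩ Gita: 11:45-14:00, 17:15-18:30.
So the common availability across everyone is 11:45-14:00, 17:15-18:30.
The longest is 11:45-14:00 at 135 minutes.

135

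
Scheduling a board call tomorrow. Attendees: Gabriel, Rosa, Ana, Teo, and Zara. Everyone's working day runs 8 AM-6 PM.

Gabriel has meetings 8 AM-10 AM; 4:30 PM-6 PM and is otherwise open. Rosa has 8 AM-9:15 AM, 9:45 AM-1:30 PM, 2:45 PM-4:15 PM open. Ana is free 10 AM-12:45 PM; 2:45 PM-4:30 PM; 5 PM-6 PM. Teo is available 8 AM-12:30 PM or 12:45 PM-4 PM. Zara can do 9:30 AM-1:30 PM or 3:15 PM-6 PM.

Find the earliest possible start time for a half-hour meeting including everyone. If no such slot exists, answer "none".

Gabriel free: 10:00-16:30 (invert busy blocks within the working day).
Rosa free: 08:00-09:15, 09:45-13:30, 14:45-16:15.
Ana free: 10:00-12:45, 14:45-16:30, 17:00-18:00.
Teo free: 08:00-12:30, 12:45-16:00.
Zara free: 09:30-13:30, 15:15-18:00.
Gabriel ∩ Rosa: 10:00-13:30, 14:45-16:15.
Gabriel ∩ Rosa ∩ Ana: 10:00-12:45, 14:45-16:15.
Gabriel ∩ Rosa ∩ Ana ∩ Teo: 10:00-12:30, 14:45-16:00.
Gabriel ∩ Rosa ∩ Ana ∩ Teo ∩ Zara: 10:00-12:30, 15:15-16:00.
The first common window of at least 30 minutes is 10:00-12:30, so the earliest start is 10:00.

10:00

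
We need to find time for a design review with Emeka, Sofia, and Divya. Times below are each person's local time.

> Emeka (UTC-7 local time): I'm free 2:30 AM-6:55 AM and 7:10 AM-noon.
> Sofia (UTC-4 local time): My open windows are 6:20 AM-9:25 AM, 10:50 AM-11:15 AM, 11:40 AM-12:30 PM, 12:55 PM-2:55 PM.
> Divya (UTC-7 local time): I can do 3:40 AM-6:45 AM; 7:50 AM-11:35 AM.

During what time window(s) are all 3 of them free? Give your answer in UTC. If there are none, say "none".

Emeka in UTC: 09:30-13:55, 14:10-19:00 (add 7h to convert from UTC-7).
Sofia in UTC: 10:20-13:25, 14:50-15:15, 15:40-16:30, 16:55-18:55 (add 4h to convert from UTC-4).
Divya in UTC: 10:40-13:45, 14:50-18:35 (add 7h to convert from UTC-7).
Emeka ∩ Sofia: 10:20-13:25, 14:50-15:15, 15:40-16:30, 16:55-18:55.
Emeka ∩ Sofia ∩ Divya: 10:40-13:25, 14:50-15:15, 15:40-16:30, 16:55-18:35.

10:40-13:25, 14:50-15:15, 15:40-16:30, 16:55-18:35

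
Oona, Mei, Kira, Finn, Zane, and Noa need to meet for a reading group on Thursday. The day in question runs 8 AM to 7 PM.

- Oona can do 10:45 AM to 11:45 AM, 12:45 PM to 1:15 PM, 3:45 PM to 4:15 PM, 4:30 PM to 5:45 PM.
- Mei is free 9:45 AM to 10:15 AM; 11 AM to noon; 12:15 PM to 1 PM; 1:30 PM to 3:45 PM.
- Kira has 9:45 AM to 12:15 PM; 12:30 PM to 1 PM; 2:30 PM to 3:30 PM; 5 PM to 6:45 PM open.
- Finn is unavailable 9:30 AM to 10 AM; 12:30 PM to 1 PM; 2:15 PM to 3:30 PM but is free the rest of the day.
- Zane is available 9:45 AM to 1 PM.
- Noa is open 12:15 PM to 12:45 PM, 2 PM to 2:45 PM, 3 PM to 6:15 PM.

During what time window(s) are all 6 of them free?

none

Oona free: 10:45-11:45, 12:45-13:15, 15:45-16:15, 16:30-17:45.
Mei free: 09:45-10:15, 11:00-12:00, 12:15-13:00, 13:30-15:45.
Kira free: 09:45-12:15, 12:30-13:00, 14:30-15:30, 17:00-18:45.
Finn free: 08:00-09:30, 10:00-12:30, 13:00-14:15, 15:30-19:00 (invert busy blocks within the working day).
Zane free: 09:45-13:00.
Noa free: 12:15-12:45, 14:00-14:45, 15:00-18:15.
Oona ∩ Mei: 11:00-11:45, 12:45-13:00.
Oona ∩ Mei ∩ Kira: 11:00-11:45, 12:45-13:00.
Oona ∩ Mei ∩ Kira ∩ Finn: 11:00-11:45.
Oona ∩ Mei ∩ Kira ∩ Finn ∩ Zane: 11:00-11:45.
Oona ∩ Mei ∩ Kira ∩ Finn ∩ Zane ∩ Noa: ∅.
There is no time when everyone is free.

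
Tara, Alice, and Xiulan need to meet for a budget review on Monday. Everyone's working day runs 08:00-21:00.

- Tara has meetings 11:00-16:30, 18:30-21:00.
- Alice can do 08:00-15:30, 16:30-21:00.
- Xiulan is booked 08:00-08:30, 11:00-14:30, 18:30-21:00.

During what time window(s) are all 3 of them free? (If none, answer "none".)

Tara free: 08:00-11:00, 16:30-18:30 (invert busy blocks within the working day).
Alice free: 08:00-15:30, 16:30-21:00.
Xiulan free: 08:30-11:00, 14:30-18:30 (invert busy blocks within the working day).
Tara ∩ Alice: 08:00-11:00, 16:30-18:30.
Tara ∩ Alice ∩ Xiulan: 08:30-11:00, 16:30-18:30.

08:30-11:00, 16:30-18:30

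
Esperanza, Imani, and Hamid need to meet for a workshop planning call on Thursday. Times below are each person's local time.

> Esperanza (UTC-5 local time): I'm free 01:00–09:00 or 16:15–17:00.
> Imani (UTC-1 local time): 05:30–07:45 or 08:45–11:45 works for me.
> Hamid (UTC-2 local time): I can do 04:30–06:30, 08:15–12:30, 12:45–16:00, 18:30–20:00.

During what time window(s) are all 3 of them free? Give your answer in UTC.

06:30-08:30, 10:15-12:45

Esperanza in UTC: 06:00-14:00, 21:15-22:00 (add 5h to convert from UTC-5).
Imani in UTC: 06:30-08:45, 09:45-12:45 (add 1h to convert from UTC-1).
Hamid in UTC: 06:30-08:30, 10:15-14:30, 14:45-18:00, 20:30-22:00 (add 2h to convert from UTC-2).
Esperanza ∩ Imani: 06:30-08:45, 09:45-12:45.
Esperanza ∩ Imani ∩ Hamid: 06:30-08:30, 10:15-12:45.
Those are the intersection windows.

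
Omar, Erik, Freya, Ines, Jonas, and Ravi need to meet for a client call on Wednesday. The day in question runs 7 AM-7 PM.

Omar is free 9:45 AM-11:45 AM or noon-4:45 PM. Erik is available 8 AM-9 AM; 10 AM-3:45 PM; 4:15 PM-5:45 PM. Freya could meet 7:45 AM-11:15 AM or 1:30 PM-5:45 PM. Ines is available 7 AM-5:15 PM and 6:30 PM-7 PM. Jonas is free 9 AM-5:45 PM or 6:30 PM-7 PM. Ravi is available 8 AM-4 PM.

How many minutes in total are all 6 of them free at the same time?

Omar ∩ Erik: 10:00-11:45, 12:00-15:45, 16:15-16:45.
Omar ∩ Erik ∩ Freya: 10:00-11:15, 13:30-15:45, 16:15-16:45.
Omar ∩ Erik ∩ Freya ∩ Ines: 10:00-11:15, 13:30-15:45, 16:15-16:45.
Omar ∩ Erik ∩ Freya ∩ Ines ∩ Jonas: 10:00-11:15, 13:30-15:45, 16:15-16:45.
Omar ∩ Erik ∩ Freya ∩ Ines ∩ Jonas ∩ Ravi: 10:00-11:15, 13:30-15:45.
Those are the intersection windows.
Summing the common windows: 75 + 135 = 210 minutes.

210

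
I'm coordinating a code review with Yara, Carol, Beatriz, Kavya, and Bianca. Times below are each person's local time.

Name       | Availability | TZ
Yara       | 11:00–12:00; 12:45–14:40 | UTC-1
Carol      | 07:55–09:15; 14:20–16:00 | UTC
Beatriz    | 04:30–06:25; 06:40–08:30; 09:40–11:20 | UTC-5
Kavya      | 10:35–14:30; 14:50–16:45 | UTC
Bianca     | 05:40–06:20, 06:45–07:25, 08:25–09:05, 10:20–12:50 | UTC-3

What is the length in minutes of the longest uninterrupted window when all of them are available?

Yara in UTC: 12:00-13:00, 13:45-15:40 (add 1h to convert from UTC-1).
Carol in UTC: 07:55-09:15, 14:20-16:00.
Beatriz in UTC: 09:30-11:25, 11:40-13:30, 14:40-16:20 (add 5h to convert from UTC-5).
Kavya in UTC: 10:35-14:30, 14:50-16:45.
Bianca in UTC: 08:40-09:20, 09:45-10:25, 11:25-12:05, 13:20-15:50 (add 3h to convert from UTC-3).
Yara ∩ Carol: 14:20-15:40.
Yara ∩ Carol ∩ Beatriz: 14:40-15:40.
Yara ∩ Carol ∩ Beatriz ∩ Kavya: 14:50-15:40.
Yara ∩ Carol ∩ Beatriz ∩ Kavya ∩ Bianca: 14:50-15:40.
The longest is 14:50-15:40 at 50 minutes.

50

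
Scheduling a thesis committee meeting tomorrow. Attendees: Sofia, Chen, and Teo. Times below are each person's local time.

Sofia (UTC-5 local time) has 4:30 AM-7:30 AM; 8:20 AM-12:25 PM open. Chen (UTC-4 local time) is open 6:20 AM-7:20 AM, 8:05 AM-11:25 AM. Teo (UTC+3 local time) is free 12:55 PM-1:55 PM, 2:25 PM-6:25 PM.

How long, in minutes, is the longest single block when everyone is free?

125

Sofia in UTC: 09:30-12:30, 13:20-17:25 (add 5h to convert from UTC-5).
Chen in UTC: 10:20-11:20, 12:05-15:25 (add 4h to convert from UTC-4).
Teo in UTC: 09:55-10:55, 11:25-15:25 (subtract 3h to convert from UTC+3).
Sofia ∩ Chen: 10:20-11:20, 12:05-12:30, 13:20-15:25.
Sofia ∩ Chen ∩ Teo: 10:20-10:55, 12:05-12:30, 13:20-15:25.
The longest is 13:20-15:25 at 125 minutes.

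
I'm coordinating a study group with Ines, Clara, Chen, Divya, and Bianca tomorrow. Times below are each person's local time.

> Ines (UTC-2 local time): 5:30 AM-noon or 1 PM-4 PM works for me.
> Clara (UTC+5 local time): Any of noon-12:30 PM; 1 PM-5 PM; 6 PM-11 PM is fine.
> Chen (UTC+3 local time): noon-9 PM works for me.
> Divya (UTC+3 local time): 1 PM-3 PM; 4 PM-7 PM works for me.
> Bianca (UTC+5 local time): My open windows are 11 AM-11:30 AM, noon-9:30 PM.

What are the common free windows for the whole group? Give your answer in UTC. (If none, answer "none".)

Ines in UTC: 07:30-14:00, 15:00-18:00 (add 2h to convert from UTC-2).
Clara in UTC: 07:00-07:30, 08:00-12:00, 13:00-18:00 (subtract 5h to convert from UTC+5).
Chen in UTC: 09:00-18:00 (subtract 3h to convert from UTC+3).
Divya in UTC: 10:00-12:00, 13:00-16:00 (subtract 3h to convert from UTC+3).
Bianca in UTC: 06:00-06:30, 07:00-16:30 (subtract 5h to convert from UTC+5).
Ines ∩ Clara: 08:00-12:00, 13:00-14:00, 15:00-18:00.
Ines ∩ Clara ∩ Chen: 09:00-12:00, 13:00-14:00, 15:00-18:00.
Ines ∩ Clara ∩ Chen ∩ Divya: 10:00-12:00, 13:00-14:00, 15:00-16:00.
Ines ∩ Clara ∩ Chen ∩ Divya ∩ Bianca: 10:00-12:00, 13:00-14:00, 15:00-16:00.

10:00-12:00, 13:00-14:00, 15:00-16:00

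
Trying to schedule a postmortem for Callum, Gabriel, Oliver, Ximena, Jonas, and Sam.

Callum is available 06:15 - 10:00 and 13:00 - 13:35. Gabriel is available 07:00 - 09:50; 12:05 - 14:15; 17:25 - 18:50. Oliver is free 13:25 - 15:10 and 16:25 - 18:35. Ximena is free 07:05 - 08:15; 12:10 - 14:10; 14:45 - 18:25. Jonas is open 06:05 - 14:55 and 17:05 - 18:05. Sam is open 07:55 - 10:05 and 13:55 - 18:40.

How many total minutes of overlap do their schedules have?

0

Callum ∩ Gabriel: 07:00-09:50, 13:00-13:35.
Callum ∩ Gabriel ∩ Oliver: 13:25-13:35.
Callum ∩ Gabriel ∩ Oliver ∩ Ximena: 13:25-13:35.
Callum ∩ Gabriel ∩ Oliver ∩ Ximena ∩ Jonas: 13:25-13:35.
Callum ∩ Gabriel ∩ Oliver ∩ Ximena ∩ Jonas ∩ Sam: ∅.
There is no time when everyone is free.
There is no common window, so the total is 0 minutes.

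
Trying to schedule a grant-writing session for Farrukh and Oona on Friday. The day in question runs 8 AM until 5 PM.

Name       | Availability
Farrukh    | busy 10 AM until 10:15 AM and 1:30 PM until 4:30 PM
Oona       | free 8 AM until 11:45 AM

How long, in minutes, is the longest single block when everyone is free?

Farrukh free: 08:00-10:00, 10:15-13:30, 16:30-17:00 (invert busy blocks within the working day).
Oona free: 08:00-11:45.
Farrukh ∩ Oona: 08:00-10:00, 10:15-11:45.
So the common availability across everyone is 08:00-10:00, 10:15-11:45.
The longest is 08:00-10:00 at 120 minutes.

120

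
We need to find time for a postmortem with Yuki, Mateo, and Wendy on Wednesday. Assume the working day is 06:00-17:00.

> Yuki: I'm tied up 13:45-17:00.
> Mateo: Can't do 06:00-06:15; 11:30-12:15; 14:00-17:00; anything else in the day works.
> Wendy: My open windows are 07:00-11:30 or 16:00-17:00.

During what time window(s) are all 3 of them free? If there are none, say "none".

07:00-11:30

Yuki free: 06:00-13:45 (invert busy blocks within the working day).
Mateo free: 06:15-11:30, 12:15-14:00 (invert busy blocks within the working day).
Wendy free: 07:00-11:30, 16:00-17:00.
Yuki ∩ Mateo: 06:15-11:30, 12:15-13:45.
Yuki ∩ Mateo ∩ Wendy: 07:00-11:30.
Those are the intersection windows.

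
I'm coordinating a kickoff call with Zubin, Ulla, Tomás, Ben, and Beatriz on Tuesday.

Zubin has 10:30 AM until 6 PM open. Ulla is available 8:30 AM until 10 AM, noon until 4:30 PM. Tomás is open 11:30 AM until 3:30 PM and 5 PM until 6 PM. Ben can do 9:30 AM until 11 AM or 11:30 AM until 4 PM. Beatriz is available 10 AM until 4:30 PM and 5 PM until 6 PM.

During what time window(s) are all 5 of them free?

12:00-15:30

Zubin ∩ Ulla: 12:00-16:30.
Zubin ∩ Ulla ∩ Tomás: 12:00-15:30.
Zubin ∩ Ulla ∩ Tomás ∩ Ben: 12:00-15:30.
Zubin ∩ Ulla ∩ Tomás ∩ Ben ∩ Beatriz: 12:00-15:30.
Those are the intersection windows.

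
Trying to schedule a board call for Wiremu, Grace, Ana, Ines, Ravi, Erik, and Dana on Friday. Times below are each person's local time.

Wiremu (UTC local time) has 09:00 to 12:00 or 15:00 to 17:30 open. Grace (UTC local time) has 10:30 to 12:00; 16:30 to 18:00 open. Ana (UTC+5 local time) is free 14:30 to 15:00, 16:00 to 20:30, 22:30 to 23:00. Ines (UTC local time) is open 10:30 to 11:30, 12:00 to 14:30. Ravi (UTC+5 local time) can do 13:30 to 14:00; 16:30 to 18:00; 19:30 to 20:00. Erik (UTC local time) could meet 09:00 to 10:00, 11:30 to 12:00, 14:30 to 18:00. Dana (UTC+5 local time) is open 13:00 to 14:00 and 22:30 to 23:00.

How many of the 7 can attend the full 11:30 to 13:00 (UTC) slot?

Wiremu in UTC: 09:00-12:00, 15:00-17:30.
Grace in UTC: 10:30-12:00, 16:30-18:00.
Ana in UTC: 09:30-10:00, 11:00-15:30, 17:30-18:00 (subtract 5h to convert from UTC+5).
Ines in UTC: 10:30-11:30, 12:00-14:30.
Ravi in UTC: 08:30-09:00, 11:30-13:00, 14:30-15:00 (subtract 5h to convert from UTC+5).
Erik in UTC: 09:00-10:00, 11:30-12:00, 14:30-18:00.
Dana in UTC: 08:00-09:00, 17:30-18:00 (subtract 5h to convert from UTC+5).
Ana and Ravi can make the full 11:30-13:00 slot — that's 2.

2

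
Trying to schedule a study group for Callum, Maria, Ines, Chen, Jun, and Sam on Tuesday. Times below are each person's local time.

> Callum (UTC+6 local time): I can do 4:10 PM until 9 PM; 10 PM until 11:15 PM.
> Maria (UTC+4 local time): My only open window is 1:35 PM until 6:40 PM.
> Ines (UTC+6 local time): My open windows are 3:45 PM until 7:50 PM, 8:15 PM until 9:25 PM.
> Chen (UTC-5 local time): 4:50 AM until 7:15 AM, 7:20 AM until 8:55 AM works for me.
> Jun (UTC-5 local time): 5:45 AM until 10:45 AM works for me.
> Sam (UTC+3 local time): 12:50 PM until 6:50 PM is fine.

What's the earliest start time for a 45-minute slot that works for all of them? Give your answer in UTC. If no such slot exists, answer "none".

10:45

Callum in UTC: 10:10-15:00, 16:00-17:15 (subtract 6h to convert from UTC+6).
Maria in UTC: 09:35-14:40 (subtract 4h to convert from UTC+4).
Ines in UTC: 09:45-13:50, 14:15-15:25 (subtract 6h to convert from UTC+6).
Chen in UTC: 09:50-12:15, 12:20-13:55 (add 5h to convert from UTC-5).
Jun in UTC: 10:45-15:45 (add 5h to convert from UTC-5).
Sam in UTC: 09:50-15:50 (subtract 3h to convert from UTC+3).
Callum ∩ Maria: 10:10-14:40.
Callum ∩ Maria ∩ Ines: 10:10-13:50, 14:15-14:40.
Callum ∩ Maria ∩ Ines ∩ Chen: 10:10-12:15, 12:20-13:50.
Callum ∩ Maria ∩ Ines ∩ Chen ∩ Jun: 10:45-12:15, 12:20-13:50.
Callum ∩ Maria ∩ Ines ∩ Chen ∩ Jun ∩ Sam: 10:45-12:15, 12:20-13:50.
The first common window of at least 45 minutes is 10:45-12:15, so the earliest start is 10:45.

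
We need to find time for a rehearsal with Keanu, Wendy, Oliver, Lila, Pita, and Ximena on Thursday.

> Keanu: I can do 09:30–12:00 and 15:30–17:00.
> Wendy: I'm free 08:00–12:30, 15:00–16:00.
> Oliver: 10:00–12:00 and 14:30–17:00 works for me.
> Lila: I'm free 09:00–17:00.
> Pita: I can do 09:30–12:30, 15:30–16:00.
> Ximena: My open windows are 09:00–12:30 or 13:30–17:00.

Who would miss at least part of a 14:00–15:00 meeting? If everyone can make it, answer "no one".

Keanu, Oliver, Pita, Wendy

Keanu: not fully free for 14:00-15:00. Wendy: not fully free for 14:00-15:00. Oliver: not fully free for 14:00-15:00. Lila: free for 14:00-15:00. Pita: not fully free for 14:00-15:00. Ximena: free for 14:00-15:00.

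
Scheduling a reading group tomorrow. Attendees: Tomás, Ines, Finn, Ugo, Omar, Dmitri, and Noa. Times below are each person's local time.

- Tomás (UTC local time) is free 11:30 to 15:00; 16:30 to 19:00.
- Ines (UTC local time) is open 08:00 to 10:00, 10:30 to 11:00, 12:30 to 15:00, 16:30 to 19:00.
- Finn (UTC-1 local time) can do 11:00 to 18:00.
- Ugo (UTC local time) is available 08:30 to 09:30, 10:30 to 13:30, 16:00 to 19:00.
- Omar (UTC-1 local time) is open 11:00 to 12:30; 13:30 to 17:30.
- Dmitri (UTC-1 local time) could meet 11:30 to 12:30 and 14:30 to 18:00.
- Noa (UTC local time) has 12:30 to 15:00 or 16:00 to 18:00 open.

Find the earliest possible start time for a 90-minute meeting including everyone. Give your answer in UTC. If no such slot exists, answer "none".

Tomás in UTC: 11:30-15:00, 16:30-19:00.
Ines in UTC: 08:00-10:00, 10:30-11:00, 12:30-15:00, 16:30-19:00.
Finn in UTC: 12:00-19:00 (add 1h to convert from UTC-1).
Ugo in UTC: 08:30-09:30, 10:30-13:30, 16:00-19:00.
Omar in UTC: 12:00-13:30, 14:30-18:30 (add 1h to convert from UTC-1).
Dmitri in UTC: 12:30-13:30, 15:30-19:00 (add 1h to convert from UTC-1).
Noa in UTC: 12:30-15:00, 16:00-18:00.
Tomás ∩ Ines: 12:30-15:00, 16:30-19:00.
Tomás ∩ Ines ∩ Finn: 12:30-15:00, 16:30-19:00.
Tomás ∩ Ines ∩ Finn ∩ Ugo: 12:30-13:30, 16:30-19:00.
Tomás ∩ Ines ∩ Finn ∩ Ugo ∩ Omar: 12:30-13:30, 16:30-18:30.
Tomás ∩ Ines ∩ Finn ∩ Ugo ∩ Omar ∩ Dmitri: 12:30-13:30, 16:30-18:30.
Tomás ∩ Ines ∩ Finn ∩ Ugo ∩ Omar ∩ Dmitri ∩ Noa: 12:30-13:30, 16:30-18:00.
The first common window of at least 90 minutes is 16:30-18:00, so the earliest start is 16:30.

16:30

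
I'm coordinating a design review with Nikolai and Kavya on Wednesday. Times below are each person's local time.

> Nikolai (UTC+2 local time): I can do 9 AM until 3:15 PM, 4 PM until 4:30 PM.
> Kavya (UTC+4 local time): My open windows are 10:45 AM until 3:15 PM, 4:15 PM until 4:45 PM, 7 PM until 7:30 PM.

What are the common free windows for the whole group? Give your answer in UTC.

Nikolai in UTC: 07:00-13:15, 14:00-14:30 (subtract 2h to convert from UTC+2).
Kavya in UTC: 06:45-11:15, 12:15-12:45, 15:00-15:30 (subtract 4h to convert from UTC+4).
Nikolai ∩ Kavya: 07:00-11:15, 12:15-12:45.

07:00-11:15, 12:15-12:45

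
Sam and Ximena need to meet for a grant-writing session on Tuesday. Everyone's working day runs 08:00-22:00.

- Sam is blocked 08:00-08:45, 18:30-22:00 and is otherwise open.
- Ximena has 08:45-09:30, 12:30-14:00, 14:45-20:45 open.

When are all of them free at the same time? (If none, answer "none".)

08:45-09:30, 12:30-14:00, 14:45-18:30

Sam free: 08:45-18:30 (invert busy blocks within the working day).
Ximena free: 08:45-09:30, 12:30-14:00, 14:45-20:45.
Sam ∩ Ximena: 08:45-09:30, 12:30-14:00, 14:45-18:30.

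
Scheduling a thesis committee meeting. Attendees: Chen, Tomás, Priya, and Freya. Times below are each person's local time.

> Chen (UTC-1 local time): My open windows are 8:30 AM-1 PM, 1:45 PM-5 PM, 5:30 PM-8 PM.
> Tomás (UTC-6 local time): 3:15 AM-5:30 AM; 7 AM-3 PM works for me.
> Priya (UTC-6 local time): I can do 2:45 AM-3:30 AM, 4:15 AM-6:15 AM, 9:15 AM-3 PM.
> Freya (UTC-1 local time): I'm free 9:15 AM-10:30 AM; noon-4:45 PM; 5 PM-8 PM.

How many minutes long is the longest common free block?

Chen in UTC: 09:30-14:00, 14:45-18:00, 18:30-21:00 (add 1h to convert from UTC-1).
Tomás in UTC: 09:15-11:30, 13:00-21:00 (add 6h to convert from UTC-6).
Priya in UTC: 08:45-09:30, 10:15-12:15, 15:15-21:00 (add 6h to convert from UTC-6).
Freya in UTC: 10:15-11:30, 13:00-17:45, 18:00-21:00 (add 1h to convert from UTC-1).
Chen ∩ Tomás: 09:30-11:30, 13:00-14:00, 14:45-18:00, 18:30-21:00.
Chen ∩ Tomás ∩ Priya: 10:15-11:30, 15:15-18:00, 18:30-21:00.
Chen ∩ Tomás ∩ Priya ∩ Freya: 10:15-11:30, 15:15-17:45, 18:30-21:00.
The longest is 15:15-17:45 at 150 minutes.

150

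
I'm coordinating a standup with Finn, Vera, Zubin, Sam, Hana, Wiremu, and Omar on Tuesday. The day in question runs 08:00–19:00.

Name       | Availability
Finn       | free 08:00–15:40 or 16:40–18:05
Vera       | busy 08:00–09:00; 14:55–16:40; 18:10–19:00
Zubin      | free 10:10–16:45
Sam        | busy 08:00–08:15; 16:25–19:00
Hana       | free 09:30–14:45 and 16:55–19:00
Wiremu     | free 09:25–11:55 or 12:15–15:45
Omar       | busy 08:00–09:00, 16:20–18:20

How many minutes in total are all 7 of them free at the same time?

255

Finn free: 08:00-15:40, 16:40-18:05.
Vera free: 09:00-14:55, 16:40-18:10 (invert busy blocks within the working day).
Zubin free: 10:10-16:45.
Sam free: 08:15-16:25 (invert busy blocks within the working day).
Hana free: 09:30-14:45, 16:55-19:00.
Wiremu free: 09:25-11:55, 12:15-15:45.
Omar free: 09:00-16:20, 18:20-19:00 (invert busy blocks within the working day).
Finn ∩ Vera: 09:00-14:55, 16:40-18:05.
Finn ∩ Vera ∩ Zubin: 10:10-14:55, 16:40-16:45.
Finn ∩ Vera ∩ Zubin ∩ Sam: 10:10-14:55.
Finn ∩ Vera ∩ Zubin ∩ Sam ∩ Hana: 10:10-14:45.
Finn ∩ Vera ∩ Zubin ∩ Sam ∩ Hana ∩ Wiremu: 10:10-11:55, 12:15-14:45.
Finn ∩ Vera ∩ Zubin ∩ Sam ∩ Hana ∩ Wiremu ∩ Omar: 10:10-11:55, 12:15-14:45.
Summing the common windows: 105 + 150 = 255 minutes.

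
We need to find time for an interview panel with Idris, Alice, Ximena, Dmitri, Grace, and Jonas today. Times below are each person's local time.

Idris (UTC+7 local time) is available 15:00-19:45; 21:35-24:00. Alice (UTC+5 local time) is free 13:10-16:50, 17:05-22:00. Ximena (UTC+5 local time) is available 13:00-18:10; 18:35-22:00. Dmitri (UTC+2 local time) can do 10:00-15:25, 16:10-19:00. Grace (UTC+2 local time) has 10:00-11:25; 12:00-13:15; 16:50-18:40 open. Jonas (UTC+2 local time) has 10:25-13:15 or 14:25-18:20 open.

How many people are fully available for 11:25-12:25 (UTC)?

3

Idris in UTC: 08:00-12:45, 14:35-17:00 (subtract 7h to convert from UTC+7).
Alice in UTC: 08:10-11:50, 12:05-17:00 (subtract 5h to convert from UTC+5).
Ximena in UTC: 08:00-13:10, 13:35-17:00 (subtract 5h to convert from UTC+5).
Dmitri in UTC: 08:00-13:25, 14:10-17:00 (subtract 2h to convert from UTC+2).
Grace in UTC: 08:00-09:25, 10:00-11:15, 14:50-16:40 (subtract 2h to convert from UTC+2).
Jonas in UTC: 08:25-11:15, 12:25-16:20 (subtract 2h to convert from UTC+2).
Idris, Ximena, and Dmitri can make the full 11:25-12:25 slot — that's 3.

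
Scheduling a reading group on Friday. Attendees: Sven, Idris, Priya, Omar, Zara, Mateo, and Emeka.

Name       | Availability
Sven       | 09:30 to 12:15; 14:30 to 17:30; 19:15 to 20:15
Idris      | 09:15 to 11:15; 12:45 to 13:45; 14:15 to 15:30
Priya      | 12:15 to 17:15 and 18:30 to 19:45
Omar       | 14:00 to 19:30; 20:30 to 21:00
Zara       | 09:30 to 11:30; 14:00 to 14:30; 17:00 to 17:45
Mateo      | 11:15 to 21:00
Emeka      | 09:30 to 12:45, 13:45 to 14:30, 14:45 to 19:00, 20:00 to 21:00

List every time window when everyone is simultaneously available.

Sven ∩ Idris: 09:30-11:15, 14:30-15:30.
Sven ∩ Idris ∩ Priya: 14:30-15:30.
Sven ∩ Idris ∩ Priya ∩ Omar: 14:30-15:30.
Sven ∩ Idris ∩ Priya ∩ Omar ∩ Zara: ∅.
Sven ∩ Idris ∩ Priya ∩ Omar ∩ Zara ∩ Mateo: ∅.
Sven ∩ Idris ∩ Priya ∩ Omar ∩ Zara ∩ Mateo ∩ Emeka: ∅.
There is no time when everyone is free.

none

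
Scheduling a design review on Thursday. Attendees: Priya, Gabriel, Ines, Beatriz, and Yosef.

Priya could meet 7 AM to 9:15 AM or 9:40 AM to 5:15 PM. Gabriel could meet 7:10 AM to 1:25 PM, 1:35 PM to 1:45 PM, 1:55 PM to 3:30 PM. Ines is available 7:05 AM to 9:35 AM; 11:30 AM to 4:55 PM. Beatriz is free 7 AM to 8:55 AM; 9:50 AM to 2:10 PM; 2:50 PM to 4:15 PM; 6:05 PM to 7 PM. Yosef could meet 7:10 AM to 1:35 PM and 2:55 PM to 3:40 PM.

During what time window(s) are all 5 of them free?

07:10-08:55, 11:30-13:25, 14:55-15:30

Priya ∩ Gabriel: 07:10-09:15, 09:40-13:25, 13:35-13:45, 13:55-15:30.
Priya ∩ Gabriel ∩ Ines: 07:10-09:15, 11:30-13:25, 13:35-13:45, 13:55-15:30.
Priya ∩ Gabriel ∩ Ines ∩ Beatriz: 07:10-08:55, 11:30-13:25, 13:35-13:45, 13:55-14:10, 14:50-15:30.
Priya ∩ Gabriel ∩ Ines ∩ Beatriz ∩ Yosef: 07:10-08:55, 11:30-13:25, 14:55-15:30.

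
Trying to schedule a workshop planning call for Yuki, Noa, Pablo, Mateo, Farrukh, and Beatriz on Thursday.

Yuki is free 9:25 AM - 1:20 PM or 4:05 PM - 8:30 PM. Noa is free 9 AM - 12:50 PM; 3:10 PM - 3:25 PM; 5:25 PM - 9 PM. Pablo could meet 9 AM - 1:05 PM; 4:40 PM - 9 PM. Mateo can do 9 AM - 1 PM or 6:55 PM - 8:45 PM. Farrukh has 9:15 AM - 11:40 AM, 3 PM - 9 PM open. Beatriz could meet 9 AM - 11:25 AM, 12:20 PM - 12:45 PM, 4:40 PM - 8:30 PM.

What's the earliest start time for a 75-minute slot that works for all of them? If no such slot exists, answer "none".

Yuki ∩ Noa: 09:25-12:50, 17:25-20:30.
Yuki ∩ Noa ∩ Pablo: 09:25-12:50, 17:25-20:30.
Yuki ∩ Noa ∩ Pablo ∩ Mateo: 09:25-12:50, 18:55-20:30.
Yuki ∩ Noa ∩ Pablo ∩ Mateo ∩ Farrukh: 09:25-11:40, 18:55-20:30.
Yuki ∩ Noa ∩ Pablo ∩ Mateo ∩ Farrukh ∩ Beatriz: 09:25-11:25, 18:55-20:30.
The first common window of at least 75 minutes is 09:25-11:25, so the earliest start is 09:25.

09:25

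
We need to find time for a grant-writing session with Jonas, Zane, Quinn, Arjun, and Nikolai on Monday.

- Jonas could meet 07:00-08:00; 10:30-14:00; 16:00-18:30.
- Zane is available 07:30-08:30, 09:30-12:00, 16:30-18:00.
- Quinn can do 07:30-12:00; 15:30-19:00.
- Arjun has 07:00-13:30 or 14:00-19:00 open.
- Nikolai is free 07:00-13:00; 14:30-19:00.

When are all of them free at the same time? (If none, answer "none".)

Jonas ∩ Zane: 07:30-08:00, 10:30-12:00, 16:30-18:00.
Jonas ∩ Zane ∩ Quinn: 07:30-08:00, 10:30-12:00, 16:30-18:00.
Jonas ∩ Zane ∩ Quinn ∩ Arjun: 07:30-08:00, 10:30-12:00, 16:30-18:00.
Jonas ∩ Zane ∩ Quinn ∩ Arjun ∩ Nikolai: 07:30-08:00, 10:30-12:00, 16:30-18:00.

07:30-08:00, 10:30-12:00, 16:30-18:00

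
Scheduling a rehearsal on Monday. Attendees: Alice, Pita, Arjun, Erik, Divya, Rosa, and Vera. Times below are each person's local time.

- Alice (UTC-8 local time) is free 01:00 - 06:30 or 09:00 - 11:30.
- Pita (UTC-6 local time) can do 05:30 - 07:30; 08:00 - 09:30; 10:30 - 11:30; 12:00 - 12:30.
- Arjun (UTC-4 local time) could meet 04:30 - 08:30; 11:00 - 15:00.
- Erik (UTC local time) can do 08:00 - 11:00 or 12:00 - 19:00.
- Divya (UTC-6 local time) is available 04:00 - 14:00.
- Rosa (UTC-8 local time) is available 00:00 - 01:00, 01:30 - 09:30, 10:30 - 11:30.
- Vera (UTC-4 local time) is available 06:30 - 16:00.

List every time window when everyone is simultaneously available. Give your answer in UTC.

12:00-12:30, 17:00-17:30

Alice in UTC: 09:00-14:30, 17:00-19:30 (add 8h to convert from UTC-8).
Pita in UTC: 11:30-13:30, 14:00-15:30, 16:30-17:30, 18:00-18:30 (add 6h to convert from UTC-6).
Arjun in UTC: 08:30-12:30, 15:00-19:00 (add 4h to convert from UTC-4).
Erik in UTC: 08:00-11:00, 12:00-19:00.
Divya in UTC: 10:00-20:00 (add 6h to convert from UTC-6).
Rosa in UTC: 08:00-09:00, 09:30-17:30, 18:30-19:30 (add 8h to convert from UTC-8).
Vera in UTC: 10:30-20:00 (add 4h to convert from UTC-4).
Alice ∩ Pita: 11:30-13:30, 14:00-14:30, 17:00-17:30, 18:00-18:30.
Alice ∩ Pita ∩ Arjun: 11:30-12:30, 17:00-17:30, 18:00-18:30.
Alice ∩ Pita ∩ Arjun ∩ Erik: 12:00-12:30, 17:00-17:30, 18:00-18:30.
Alice ∩ Pita ∩ Arjun ∩ Erik ∩ Divya: 12:00-12:30, 17:00-17:30, 18:00-18:30.
Alice ∩ Pita ∩ Arjun ∩ Erik ∩ Divya ∩ Rosa: 12:00-12:30, 17:00-17:30.
Alice ∩ Pita ∩ Arjun ∩ Erik ∩ Divya ∩ Rosa ∩ Vera: 12:00-12:30, 17:00-17:30.
Those are the intersection windows.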